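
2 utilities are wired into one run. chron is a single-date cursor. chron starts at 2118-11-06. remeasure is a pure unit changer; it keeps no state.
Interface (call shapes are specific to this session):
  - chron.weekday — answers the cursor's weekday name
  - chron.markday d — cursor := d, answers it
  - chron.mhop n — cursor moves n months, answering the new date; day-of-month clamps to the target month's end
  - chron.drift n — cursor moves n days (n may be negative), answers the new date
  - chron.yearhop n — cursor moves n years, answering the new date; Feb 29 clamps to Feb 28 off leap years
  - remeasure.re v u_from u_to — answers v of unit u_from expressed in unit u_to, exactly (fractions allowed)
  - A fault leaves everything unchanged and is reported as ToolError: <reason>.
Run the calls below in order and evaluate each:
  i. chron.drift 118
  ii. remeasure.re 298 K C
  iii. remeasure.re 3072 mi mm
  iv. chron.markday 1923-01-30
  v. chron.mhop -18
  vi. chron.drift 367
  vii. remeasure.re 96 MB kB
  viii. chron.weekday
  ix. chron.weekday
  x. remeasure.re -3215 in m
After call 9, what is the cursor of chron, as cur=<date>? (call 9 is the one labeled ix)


>> chron.drift(n='118')
<< 2119-03-04
>> remeasure.re(v='298', u_from='K', u_to='C')
<< 497/20
>> remeasure.re(v='3072', u_from='mi', u_to='mm')
<< 4943904768
>> chron.markday(d='1923-01-30')
<< 1923-01-30
>> chron.mhop(n='-18')
<< 1921-07-30
>> chron.drift(n='367')
<< 1922-08-01
>> remeasure.re(v='96', u_from='MB', u_to='kB')
<< 96000
>> chron.weekday()
<< Tuesday
>> chron.weekday()
<< Tuesday
>> remeasure.re(v='-3215', u_from='in', u_to='m')
<< -81661/1000

Answer: cur=1922-08-01


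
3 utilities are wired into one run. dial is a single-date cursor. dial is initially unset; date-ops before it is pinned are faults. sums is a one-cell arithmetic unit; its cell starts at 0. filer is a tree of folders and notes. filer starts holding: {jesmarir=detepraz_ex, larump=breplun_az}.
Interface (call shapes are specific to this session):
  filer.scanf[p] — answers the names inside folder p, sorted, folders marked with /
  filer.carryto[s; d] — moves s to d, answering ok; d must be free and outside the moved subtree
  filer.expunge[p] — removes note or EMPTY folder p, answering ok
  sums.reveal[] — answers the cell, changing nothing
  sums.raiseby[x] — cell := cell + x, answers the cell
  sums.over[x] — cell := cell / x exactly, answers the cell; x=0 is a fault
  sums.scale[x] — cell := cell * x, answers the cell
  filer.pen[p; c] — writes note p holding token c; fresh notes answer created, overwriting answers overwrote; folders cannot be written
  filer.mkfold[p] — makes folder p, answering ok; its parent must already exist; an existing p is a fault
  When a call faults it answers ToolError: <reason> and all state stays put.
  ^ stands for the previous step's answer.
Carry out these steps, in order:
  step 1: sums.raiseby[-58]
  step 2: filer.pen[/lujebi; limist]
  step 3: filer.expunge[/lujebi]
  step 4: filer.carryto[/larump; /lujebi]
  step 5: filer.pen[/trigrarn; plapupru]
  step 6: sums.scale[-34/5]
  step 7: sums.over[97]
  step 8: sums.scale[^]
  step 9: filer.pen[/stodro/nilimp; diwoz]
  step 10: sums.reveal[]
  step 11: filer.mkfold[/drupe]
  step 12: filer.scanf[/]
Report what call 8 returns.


Answer: 3888784/235225

Derivation:
·→ raiseby(x→-58)
·← -58
·→ pen(p→/lujebi, c→limist)
·← created
·→ expunge(p→/lujebi)
·← ok
·→ carryto(s→/larump, d→/lujebi)
·← ok
·→ pen(p→/trigrarn, c→plapupru)
·← created
·→ scale(x→-34/5)
·← 1972/5
·→ over(x→97)
·← 1972/485
·→ scale(x→^)
·← 3888784/235225
·→ pen(p→/stodro/nilimp, c→diwoz)
·← ToolError: no parent
·→ reveal()
·← 3888784/235225
·→ mkfold(p→/drupe)
·← ok
·→ scanf(p→/)
·← [drupe/, jesmarir, lujebi, trigrarn]


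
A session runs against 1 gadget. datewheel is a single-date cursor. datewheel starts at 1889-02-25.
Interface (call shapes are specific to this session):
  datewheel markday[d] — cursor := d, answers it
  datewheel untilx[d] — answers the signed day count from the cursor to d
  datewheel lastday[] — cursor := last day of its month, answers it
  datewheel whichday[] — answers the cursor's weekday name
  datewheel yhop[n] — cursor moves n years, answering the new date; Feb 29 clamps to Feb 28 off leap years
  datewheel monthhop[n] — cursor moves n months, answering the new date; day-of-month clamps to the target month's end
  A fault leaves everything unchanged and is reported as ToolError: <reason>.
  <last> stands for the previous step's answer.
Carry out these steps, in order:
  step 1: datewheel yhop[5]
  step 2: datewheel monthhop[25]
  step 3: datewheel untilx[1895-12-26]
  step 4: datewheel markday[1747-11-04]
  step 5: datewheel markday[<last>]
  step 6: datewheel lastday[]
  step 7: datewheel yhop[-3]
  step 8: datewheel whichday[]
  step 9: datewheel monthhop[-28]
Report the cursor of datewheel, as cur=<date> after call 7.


→ datewheel yhop(n=5)
← 1894-02-25
→ datewheel monthhop(n=25)
← 1896-03-25
→ datewheel untilx(d=1895-12-26)
← -90
→ datewheel markday(d=1747-11-04)
← 1747-11-04
→ datewheel markday(d=<last>)
← 1747-11-04
→ datewheel lastday()
← 1747-11-30
→ datewheel yhop(n=-3)
← 1744-11-30
→ datewheel whichday()
← Monday
→ datewheel monthhop(n=-28)
← 1742-07-30

Answer: cur=1744-11-30


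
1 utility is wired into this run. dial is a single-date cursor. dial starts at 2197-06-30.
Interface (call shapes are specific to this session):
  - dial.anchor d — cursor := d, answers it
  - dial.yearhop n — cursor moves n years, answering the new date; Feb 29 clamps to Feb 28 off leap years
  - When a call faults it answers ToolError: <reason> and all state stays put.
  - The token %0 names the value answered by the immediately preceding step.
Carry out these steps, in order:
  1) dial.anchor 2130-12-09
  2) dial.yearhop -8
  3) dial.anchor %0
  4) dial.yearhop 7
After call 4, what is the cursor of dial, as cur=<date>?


Act: dial.anchor[d→2130-12-09]
Obs: 2130-12-09
Act: dial.yearhop[n→-8]
Obs: 2122-12-09
Act: dial.anchor[d→%0]
Obs: 2122-12-09
Act: dial.yearhop[n→7]
Obs: 2129-12-09

Answer: cur=2129-12-09


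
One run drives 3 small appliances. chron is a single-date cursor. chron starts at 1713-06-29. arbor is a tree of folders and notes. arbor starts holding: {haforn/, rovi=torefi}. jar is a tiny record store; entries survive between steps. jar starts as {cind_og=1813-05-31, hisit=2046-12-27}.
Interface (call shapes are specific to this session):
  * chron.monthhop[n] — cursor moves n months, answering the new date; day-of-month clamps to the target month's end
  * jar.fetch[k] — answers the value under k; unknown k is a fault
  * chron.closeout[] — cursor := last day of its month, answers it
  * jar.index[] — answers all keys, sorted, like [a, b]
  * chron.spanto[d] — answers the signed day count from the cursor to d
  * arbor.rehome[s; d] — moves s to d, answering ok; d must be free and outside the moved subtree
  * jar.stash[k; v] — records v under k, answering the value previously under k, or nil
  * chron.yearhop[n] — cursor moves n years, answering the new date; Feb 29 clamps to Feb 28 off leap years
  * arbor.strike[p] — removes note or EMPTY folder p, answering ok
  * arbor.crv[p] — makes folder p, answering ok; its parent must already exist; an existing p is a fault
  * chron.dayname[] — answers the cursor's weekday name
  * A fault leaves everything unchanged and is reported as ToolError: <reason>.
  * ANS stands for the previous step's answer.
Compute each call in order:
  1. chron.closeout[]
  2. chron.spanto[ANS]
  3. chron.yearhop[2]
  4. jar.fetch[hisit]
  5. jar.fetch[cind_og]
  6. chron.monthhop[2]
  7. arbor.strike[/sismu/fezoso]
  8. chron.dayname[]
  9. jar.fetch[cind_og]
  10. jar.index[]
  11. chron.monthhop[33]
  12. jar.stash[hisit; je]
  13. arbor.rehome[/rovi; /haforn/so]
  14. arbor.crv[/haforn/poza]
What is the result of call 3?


·→ chron.closeout()
·← 1713-06-30
·→ chron.spanto(d=ANS)
·← 0
·→ chron.yearhop(n=2)
·← 1715-06-30
·→ jar.fetch(k=hisit)
·← 2046-12-27
·→ jar.fetch(k=cind_og)
·← 1813-05-31
·→ chron.monthhop(n=2)
·← 1715-08-30
·→ arbor.strike(p=/sismu/fezoso)
·← ToolError: not found
·→ chron.dayname()
·← Friday
·→ jar.fetch(k=cind_og)
·← 1813-05-31
·→ jar.index()
·← [cind_og, hisit]
·→ chron.monthhop(n=33)
·← 1718-05-30
·→ jar.stash(k=hisit, v=je)
·← 2046-12-27
·→ arbor.rehome(s=/rovi, d=/haforn/so)
·← ok
·→ arbor.crv(p=/haforn/poza)
·← ok

Answer: 1715-06-30


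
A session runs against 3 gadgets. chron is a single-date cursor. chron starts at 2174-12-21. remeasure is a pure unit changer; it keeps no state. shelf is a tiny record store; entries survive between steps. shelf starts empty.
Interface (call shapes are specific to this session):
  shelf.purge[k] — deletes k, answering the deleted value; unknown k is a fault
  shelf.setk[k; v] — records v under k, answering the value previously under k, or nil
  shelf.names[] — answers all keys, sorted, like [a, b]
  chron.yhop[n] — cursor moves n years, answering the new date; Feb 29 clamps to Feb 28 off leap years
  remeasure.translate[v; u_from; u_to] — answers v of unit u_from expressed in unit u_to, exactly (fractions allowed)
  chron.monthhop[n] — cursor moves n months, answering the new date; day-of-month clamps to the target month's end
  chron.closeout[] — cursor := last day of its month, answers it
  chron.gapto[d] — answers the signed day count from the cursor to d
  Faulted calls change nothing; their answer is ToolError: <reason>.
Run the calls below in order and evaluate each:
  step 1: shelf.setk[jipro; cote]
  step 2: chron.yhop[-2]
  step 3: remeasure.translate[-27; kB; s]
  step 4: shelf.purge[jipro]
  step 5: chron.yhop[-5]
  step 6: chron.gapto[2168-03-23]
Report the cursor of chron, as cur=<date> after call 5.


Answer: cur=2167-12-21

Derivation:
;; 1. setk(k→jipro, v→cote) -> nil
;; 2. yhop(n→-2) -> 2172-12-21
;; 3. translate(v→-27, u_from→kB, u_to→s) -> ToolError: incompatible units
;; 4. purge(k→jipro) -> cote
;; 5. yhop(n→-5) -> 2167-12-21
;; 6. gapto(d→2168-03-23) -> 93


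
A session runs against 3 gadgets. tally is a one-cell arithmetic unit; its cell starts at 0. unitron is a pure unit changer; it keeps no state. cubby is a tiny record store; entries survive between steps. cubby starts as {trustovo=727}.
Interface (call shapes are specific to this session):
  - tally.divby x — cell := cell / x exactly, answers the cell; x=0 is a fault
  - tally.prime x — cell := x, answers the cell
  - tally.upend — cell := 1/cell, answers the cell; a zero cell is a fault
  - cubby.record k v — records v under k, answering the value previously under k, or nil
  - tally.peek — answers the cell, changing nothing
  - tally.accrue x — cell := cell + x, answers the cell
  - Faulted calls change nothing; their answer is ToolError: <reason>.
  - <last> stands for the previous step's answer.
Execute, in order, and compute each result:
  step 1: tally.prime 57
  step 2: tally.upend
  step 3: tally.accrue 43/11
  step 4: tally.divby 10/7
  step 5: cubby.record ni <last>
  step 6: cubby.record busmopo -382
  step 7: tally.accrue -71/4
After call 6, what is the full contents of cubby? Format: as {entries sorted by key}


Answer: {busmopo=-382, ni=8617/3135, trustovo=727}

Derivation:
I use prime using x→57, — result: 57.
Now I run upend(), — result: 1/57.
Then accrue using x→43/11: 2462/627.
I call divby using x→10/7, giving 8617/3135.
I run record using k→ni, v→<last>, and get nil.
Calling record using k→busmopo, v→-382, yielding nil.
Next I call accrue using x→-71/4, and get -188117/12540.


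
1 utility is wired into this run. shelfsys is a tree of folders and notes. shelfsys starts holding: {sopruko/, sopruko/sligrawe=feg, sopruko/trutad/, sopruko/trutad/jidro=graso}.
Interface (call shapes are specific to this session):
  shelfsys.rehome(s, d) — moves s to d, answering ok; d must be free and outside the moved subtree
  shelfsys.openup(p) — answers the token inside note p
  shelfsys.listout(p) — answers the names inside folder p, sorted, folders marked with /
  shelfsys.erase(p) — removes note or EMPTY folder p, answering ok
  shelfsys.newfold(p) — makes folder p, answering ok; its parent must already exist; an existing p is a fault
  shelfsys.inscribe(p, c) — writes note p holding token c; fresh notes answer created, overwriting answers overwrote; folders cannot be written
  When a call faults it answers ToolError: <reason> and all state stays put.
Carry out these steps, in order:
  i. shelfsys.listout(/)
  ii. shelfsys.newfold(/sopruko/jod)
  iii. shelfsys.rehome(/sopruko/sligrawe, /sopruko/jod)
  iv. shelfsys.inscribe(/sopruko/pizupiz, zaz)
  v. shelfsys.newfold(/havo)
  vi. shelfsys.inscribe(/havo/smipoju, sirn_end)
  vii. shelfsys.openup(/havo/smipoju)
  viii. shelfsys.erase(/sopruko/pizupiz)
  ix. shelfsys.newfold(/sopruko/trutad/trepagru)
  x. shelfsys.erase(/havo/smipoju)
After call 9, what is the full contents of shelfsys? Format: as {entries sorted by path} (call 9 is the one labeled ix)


Answer: {havo/, havo/smipoju=sirn_end, sopruko/, sopruko/jod/, sopruko/sligrawe=feg, sopruko/trutad/, sopruko/trutad/jidro=graso, sopruko/trutad/trepagru/}

Derivation:
-> shelfsys.listout(/)
<- [sopruko/]
-> shelfsys.newfold(/sopruko/jod)
<- ok
-> shelfsys.rehome(/sopruko/sligrawe, /sopruko/jod)
<- ToolError: exists
-> shelfsys.inscribe(/sopruko/pizupiz, zaz)
<- created
-> shelfsys.newfold(/havo)
<- ok
-> shelfsys.inscribe(/havo/smipoju, sirn_end)
<- created
-> shelfsys.openup(/havo/smipoju)
<- sirn_end
-> shelfsys.erase(/sopruko/pizupiz)
<- ok
-> shelfsys.newfold(/sopruko/trutad/trepagru)
<- ok
-> shelfsys.erase(/havo/smipoju)
<- ok


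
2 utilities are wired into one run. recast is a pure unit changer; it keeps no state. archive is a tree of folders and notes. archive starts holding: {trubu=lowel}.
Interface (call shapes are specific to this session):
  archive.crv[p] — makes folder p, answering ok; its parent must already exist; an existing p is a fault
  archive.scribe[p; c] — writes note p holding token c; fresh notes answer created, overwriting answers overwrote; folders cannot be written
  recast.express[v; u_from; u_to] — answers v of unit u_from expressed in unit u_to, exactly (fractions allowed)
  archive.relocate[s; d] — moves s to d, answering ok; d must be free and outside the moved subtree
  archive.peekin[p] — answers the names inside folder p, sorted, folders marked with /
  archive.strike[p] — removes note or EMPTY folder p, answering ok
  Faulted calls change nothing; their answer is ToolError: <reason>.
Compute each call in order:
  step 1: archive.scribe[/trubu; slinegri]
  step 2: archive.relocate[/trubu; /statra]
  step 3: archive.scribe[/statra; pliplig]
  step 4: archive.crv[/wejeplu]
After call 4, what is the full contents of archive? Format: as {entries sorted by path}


-> scribe(p=/trubu, c=slinegri)
<- overwrote
-> relocate(s=/trubu, d=/statra)
<- ok
-> scribe(p=/statra, c=pliplig)
<- overwrote
-> crv(p=/wejeplu)
<- ok

Answer: {statra=pliplig, wejeplu/}


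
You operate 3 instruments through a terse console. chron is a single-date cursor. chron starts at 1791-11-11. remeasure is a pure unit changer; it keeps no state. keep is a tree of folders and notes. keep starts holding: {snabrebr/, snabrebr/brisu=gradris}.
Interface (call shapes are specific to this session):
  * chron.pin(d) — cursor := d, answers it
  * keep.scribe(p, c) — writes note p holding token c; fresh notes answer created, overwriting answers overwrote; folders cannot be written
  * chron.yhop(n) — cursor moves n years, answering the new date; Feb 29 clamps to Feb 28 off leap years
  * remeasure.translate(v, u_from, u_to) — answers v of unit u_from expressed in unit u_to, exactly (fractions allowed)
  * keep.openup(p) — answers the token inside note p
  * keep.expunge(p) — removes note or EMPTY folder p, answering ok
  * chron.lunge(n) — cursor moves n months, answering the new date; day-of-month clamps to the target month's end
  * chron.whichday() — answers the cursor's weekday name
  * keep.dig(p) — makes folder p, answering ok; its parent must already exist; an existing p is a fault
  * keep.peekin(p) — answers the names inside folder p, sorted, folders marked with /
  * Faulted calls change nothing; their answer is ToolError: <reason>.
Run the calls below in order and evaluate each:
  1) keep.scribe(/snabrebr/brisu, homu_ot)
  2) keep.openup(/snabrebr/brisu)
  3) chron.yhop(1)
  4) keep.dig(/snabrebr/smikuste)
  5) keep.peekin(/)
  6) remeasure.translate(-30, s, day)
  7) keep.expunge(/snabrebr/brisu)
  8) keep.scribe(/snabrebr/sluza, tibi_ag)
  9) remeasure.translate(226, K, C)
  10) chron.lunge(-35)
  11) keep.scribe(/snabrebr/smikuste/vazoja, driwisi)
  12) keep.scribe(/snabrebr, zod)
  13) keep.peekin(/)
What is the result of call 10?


Answer: 1789-12-11

Derivation:
// keep.scribe(/snabrebr/brisu, homu_ot) => overwrote
// keep.openup(/snabrebr/brisu) => homu_ot
// chron.yhop(1) => 1792-11-11
// keep.dig(/snabrebr/smikuste) => ok
// keep.peekin(/) => [snabrebr/]
// remeasure.translate(-30, s, day) => -1/2880
// keep.expunge(/snabrebr/brisu) => ok
// keep.scribe(/snabrebr/sluza, tibi_ag) => created
// remeasure.translate(226, K, C) => -943/20
// chron.lunge(-35) => 1789-12-11
// keep.scribe(/snabrebr/smikuste/vazoja, driwisi) => created
// keep.scribe(/snabrebr, zod) => ToolError: is a directory
// keep.peekin(/) => [snabrebr/]


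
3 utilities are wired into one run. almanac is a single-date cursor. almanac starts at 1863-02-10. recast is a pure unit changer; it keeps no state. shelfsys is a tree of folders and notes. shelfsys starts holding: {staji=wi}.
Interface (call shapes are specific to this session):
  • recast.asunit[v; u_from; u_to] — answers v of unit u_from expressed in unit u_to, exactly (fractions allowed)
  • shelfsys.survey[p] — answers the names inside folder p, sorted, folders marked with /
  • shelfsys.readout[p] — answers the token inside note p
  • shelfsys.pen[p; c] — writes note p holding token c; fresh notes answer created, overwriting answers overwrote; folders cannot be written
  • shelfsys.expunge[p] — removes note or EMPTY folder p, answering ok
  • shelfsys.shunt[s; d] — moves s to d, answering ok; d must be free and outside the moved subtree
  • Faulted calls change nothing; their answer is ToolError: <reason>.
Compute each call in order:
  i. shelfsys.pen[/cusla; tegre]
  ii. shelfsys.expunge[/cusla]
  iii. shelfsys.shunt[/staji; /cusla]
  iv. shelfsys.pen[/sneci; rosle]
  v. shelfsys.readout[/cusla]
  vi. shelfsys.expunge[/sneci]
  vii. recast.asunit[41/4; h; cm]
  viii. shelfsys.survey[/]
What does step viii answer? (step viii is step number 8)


Answer: [cusla]

Derivation:
>>> shelfsys.pen p: /cusla c: tegre
= created
>>> shelfsys.expunge p: /cusla
= ok
>>> shelfsys.shunt s: /staji d: /cusla
= ok
>>> shelfsys.pen p: /sneci c: rosle
= created
>>> shelfsys.readout p: /cusla
= wi
>>> shelfsys.expunge p: /sneci
= ok
>>> recast.asunit v: 41/4 u_from: h u_to: cm
= ToolError: incompatible units
>>> shelfsys.survey p: /
= [cusla]


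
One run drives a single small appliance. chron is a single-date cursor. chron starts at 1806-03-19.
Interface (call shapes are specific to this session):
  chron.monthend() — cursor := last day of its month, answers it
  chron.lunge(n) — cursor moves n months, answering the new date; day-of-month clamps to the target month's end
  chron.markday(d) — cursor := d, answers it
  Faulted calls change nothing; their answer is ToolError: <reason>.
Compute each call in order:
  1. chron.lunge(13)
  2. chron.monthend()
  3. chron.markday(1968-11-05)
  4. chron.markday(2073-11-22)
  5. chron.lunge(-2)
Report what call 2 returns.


Answer: 1807-04-30

Derivation:
-- chron.lunge(n=13) -> 1807-04-19
-- chron.monthend() -> 1807-04-30
-- chron.markday(d=1968-11-05) -> 1968-11-05
-- chron.markday(d=2073-11-22) -> 2073-11-22
-- chron.lunge(n=-2) -> 2073-09-22


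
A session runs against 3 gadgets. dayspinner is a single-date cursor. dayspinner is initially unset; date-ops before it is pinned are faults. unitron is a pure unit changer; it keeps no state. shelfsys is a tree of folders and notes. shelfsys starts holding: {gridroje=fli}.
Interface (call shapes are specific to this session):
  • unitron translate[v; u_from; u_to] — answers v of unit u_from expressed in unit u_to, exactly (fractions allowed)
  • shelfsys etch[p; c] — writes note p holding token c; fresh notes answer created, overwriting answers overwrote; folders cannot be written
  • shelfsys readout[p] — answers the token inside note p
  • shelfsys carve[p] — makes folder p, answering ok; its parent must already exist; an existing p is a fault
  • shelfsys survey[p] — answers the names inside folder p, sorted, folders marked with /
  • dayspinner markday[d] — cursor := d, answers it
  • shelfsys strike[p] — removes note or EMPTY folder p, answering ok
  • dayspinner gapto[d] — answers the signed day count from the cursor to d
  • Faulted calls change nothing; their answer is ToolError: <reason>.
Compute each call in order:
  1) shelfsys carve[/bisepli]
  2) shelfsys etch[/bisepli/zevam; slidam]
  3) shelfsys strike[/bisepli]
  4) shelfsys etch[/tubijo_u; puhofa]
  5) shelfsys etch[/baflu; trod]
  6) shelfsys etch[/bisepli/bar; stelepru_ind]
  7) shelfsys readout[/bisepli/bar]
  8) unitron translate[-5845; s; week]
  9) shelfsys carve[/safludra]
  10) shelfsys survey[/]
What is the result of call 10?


Answer: [baflu, bisepli/, gridroje, safludra/, tubijo_u]

Derivation:
Do: shelfsys carve[p→/bisepli]
See: ok
Do: shelfsys etch[p→/bisepli/zevam; c→slidam]
See: created
Do: shelfsys strike[p→/bisepli]
See: ToolError: not empty
Do: shelfsys etch[p→/tubijo_u; c→puhofa]
See: created
Do: shelfsys etch[p→/baflu; c→trod]
See: created
Do: shelfsys etch[p→/bisepli/bar; c→stelepru_ind]
See: created
Do: shelfsys readout[p→/bisepli/bar]
See: stelepru_ind
Do: unitron translate[v→-5845; u_from→s; u_to→week]
See: -167/17280
Do: shelfsys carve[p→/safludra]
See: ok
Do: shelfsys survey[p→/]
See: [baflu, bisepli/, gridroje, safludra/, tubijo_u]


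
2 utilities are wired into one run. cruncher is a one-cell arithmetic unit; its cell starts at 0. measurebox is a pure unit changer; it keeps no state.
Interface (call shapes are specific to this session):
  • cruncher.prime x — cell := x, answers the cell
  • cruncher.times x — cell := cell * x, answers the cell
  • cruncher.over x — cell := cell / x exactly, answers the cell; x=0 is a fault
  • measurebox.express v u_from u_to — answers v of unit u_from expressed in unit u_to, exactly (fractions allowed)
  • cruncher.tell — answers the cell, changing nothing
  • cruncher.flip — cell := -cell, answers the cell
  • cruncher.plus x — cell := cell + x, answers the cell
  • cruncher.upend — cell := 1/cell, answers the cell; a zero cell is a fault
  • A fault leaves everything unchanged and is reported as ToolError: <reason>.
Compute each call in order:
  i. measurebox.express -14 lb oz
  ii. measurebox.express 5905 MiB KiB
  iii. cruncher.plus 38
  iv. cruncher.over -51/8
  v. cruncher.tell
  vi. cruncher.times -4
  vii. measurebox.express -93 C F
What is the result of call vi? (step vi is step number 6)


-- 1. express(v→-14, u_from→lb, u_to→oz) -> -224
-- 2. express(v→5905, u_from→MiB, u_to→KiB) -> 6046720
-- 3. plus(x→38) -> 38
-- 4. over(x→-51/8) -> -304/51
-- 5. tell() -> -304/51
-- 6. times(x→-4) -> 1216/51
-- 7. express(v→-93, u_from→C, u_to→F) -> -677/5

Answer: 1216/51


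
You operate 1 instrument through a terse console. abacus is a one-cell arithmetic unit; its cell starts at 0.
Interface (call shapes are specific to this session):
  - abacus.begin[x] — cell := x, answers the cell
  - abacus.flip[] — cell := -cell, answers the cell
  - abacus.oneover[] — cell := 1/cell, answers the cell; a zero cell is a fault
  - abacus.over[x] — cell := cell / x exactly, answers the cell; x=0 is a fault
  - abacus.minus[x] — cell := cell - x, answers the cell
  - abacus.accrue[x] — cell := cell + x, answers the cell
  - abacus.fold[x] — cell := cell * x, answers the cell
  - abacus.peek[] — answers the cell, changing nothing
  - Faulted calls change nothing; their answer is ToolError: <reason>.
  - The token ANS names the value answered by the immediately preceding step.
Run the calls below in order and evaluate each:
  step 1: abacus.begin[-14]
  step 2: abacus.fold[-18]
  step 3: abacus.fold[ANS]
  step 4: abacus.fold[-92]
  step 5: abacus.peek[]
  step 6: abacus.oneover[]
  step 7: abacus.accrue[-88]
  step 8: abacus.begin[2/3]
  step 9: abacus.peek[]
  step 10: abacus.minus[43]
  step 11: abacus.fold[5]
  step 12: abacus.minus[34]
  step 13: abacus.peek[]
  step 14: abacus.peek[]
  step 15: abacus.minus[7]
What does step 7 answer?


I use abacus.begin on x→-14, which returns -14.
Calling abacus.fold on x→-18, — result: 252.
I try abacus.fold on x→ANS, giving 63504.
Now I run abacus.fold on x→-92, giving -5842368.
Calling abacus.peek, and observe -5842368.
Then abacus.oneover(): -1/5842368.
Then abacus.accrue on x→-88, — result: -514128385/5842368.
I call abacus.begin on x→2/3, and see 2/3.
Now I run abacus.peek, and observe 2/3.
I run abacus.minus on x→43, — result: -127/3.
I use abacus.fold on x→5, and get -635/3.
Now I run abacus.minus on x→34, — result: -737/3.
I run abacus.peek(), — result: -737/3.
I call abacus.peek(), and get -737/3.
Now I run abacus.minus on x→7: -758/3.

Answer: -514128385/5842368


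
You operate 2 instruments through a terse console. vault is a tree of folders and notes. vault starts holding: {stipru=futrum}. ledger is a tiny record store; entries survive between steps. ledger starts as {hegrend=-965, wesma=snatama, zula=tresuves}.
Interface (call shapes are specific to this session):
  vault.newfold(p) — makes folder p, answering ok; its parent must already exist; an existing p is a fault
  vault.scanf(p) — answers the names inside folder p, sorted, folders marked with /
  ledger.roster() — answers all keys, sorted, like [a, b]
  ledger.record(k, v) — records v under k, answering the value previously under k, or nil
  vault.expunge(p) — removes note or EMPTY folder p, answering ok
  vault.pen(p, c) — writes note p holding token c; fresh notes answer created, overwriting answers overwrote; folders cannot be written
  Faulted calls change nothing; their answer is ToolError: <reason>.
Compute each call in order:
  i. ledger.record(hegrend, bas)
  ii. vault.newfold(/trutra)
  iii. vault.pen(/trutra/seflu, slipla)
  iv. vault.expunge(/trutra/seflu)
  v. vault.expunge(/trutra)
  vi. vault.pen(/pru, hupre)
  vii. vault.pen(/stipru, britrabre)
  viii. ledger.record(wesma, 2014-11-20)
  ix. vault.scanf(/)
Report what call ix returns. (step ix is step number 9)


I call record passing k=hegrend, v=bas, — result: -965.
I try newfold passing p=/trutra, which returns ok.
I try pen passing p=/trutra/seflu, c=slipla, giving created.
I run expunge passing p=/trutra/seflu, — result: ok.
I try expunge passing p=/trutra: ok.
Then pen passing p=/pru, c=hupre, which returns created.
I run pen passing p=/stipru, c=britrabre, which returns overwrote.
Now I run record passing k=wesma, v=2014-11-20, and get snatama.
I run scanf passing p=/, — result: [pru, stipru].

Answer: [pru, stipru]


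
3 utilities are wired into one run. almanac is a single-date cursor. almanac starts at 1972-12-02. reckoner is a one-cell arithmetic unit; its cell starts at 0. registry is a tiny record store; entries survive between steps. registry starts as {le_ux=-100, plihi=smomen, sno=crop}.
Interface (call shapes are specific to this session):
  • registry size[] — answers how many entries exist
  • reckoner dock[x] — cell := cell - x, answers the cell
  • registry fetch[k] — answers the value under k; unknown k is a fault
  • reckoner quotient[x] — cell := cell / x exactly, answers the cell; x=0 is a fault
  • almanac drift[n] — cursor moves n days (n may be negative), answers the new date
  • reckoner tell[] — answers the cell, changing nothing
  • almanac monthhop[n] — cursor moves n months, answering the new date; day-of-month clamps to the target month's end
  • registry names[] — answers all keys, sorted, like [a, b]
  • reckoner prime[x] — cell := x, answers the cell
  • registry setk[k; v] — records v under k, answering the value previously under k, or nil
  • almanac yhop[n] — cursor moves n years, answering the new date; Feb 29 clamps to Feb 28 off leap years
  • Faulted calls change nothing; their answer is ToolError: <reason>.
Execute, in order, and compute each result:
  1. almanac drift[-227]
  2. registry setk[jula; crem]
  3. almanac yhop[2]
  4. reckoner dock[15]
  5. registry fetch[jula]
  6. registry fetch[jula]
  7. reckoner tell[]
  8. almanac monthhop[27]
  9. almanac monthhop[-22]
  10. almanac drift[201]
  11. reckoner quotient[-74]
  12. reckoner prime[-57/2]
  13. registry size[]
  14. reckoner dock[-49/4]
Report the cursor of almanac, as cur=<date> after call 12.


Answer: cur=1975-04-08

Derivation:
> almanac drift -227
[out] 1972-04-19
> registry setk jula crem
[out] nil
> almanac yhop 2
[out] 1974-04-19
> reckoner dock 15
[out] -15
> registry fetch jula
[out] crem
> registry fetch jula
[out] crem
> reckoner tell
[out] -15
> almanac monthhop 27
[out] 1976-07-19
> almanac monthhop -22
[out] 1974-09-19
> almanac drift 201
[out] 1975-04-08
> reckoner quotient -74
[out] 15/74
> reckoner prime -57/2
[out] -57/2
> registry size
[out] 4
> reckoner dock -49/4
[out] -65/4


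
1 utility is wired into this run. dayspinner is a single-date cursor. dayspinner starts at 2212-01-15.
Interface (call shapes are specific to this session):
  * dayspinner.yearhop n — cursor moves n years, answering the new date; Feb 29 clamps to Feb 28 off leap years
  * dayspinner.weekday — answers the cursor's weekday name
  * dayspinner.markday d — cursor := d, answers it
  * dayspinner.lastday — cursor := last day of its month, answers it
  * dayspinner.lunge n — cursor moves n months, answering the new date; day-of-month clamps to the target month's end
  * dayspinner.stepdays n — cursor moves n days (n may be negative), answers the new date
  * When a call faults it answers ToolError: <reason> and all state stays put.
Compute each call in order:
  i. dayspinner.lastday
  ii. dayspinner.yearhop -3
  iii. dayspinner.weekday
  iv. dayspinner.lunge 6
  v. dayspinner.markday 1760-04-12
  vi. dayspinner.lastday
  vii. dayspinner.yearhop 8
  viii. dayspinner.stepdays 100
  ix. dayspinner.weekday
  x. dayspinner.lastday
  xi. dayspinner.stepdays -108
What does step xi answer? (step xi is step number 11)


// lastday() ~> 2212-01-31
// yearhop(n→-3) ~> 2209-01-31
// weekday() ~> Tuesday
// lunge(n→6) ~> 2209-07-31
// markday(d→1760-04-12) ~> 1760-04-12
// lastday() ~> 1760-04-30
// yearhop(n→8) ~> 1768-04-30
// stepdays(n→100) ~> 1768-08-08
// weekday() ~> Monday
// lastday() ~> 1768-08-31
// stepdays(n→-108) ~> 1768-05-15

Answer: 1768-05-15


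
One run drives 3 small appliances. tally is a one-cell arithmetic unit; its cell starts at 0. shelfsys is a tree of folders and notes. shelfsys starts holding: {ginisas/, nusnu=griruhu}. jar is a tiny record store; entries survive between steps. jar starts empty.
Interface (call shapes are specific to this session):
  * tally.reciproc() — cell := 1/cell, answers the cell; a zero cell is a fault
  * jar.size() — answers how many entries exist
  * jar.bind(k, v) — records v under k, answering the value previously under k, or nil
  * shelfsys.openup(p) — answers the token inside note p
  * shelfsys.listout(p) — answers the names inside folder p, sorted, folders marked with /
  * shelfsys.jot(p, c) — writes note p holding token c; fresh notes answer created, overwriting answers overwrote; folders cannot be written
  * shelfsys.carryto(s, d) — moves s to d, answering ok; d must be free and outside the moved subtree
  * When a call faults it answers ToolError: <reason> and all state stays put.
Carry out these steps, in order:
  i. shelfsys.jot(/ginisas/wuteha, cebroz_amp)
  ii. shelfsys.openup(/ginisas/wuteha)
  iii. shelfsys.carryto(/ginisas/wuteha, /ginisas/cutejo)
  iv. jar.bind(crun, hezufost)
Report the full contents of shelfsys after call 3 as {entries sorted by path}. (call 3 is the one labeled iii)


Answer: {ginisas/, ginisas/cutejo=cebroz_amp, nusnu=griruhu}

Derivation:
-> shelfsys.jot(/ginisas/wuteha, cebroz_amp)
<- created
-> shelfsys.openup(/ginisas/wuteha)
<- cebroz_amp
-> shelfsys.carryto(/ginisas/wuteha, /ginisas/cutejo)
<- ok
-> jar.bind(crun, hezufost)
<- nil


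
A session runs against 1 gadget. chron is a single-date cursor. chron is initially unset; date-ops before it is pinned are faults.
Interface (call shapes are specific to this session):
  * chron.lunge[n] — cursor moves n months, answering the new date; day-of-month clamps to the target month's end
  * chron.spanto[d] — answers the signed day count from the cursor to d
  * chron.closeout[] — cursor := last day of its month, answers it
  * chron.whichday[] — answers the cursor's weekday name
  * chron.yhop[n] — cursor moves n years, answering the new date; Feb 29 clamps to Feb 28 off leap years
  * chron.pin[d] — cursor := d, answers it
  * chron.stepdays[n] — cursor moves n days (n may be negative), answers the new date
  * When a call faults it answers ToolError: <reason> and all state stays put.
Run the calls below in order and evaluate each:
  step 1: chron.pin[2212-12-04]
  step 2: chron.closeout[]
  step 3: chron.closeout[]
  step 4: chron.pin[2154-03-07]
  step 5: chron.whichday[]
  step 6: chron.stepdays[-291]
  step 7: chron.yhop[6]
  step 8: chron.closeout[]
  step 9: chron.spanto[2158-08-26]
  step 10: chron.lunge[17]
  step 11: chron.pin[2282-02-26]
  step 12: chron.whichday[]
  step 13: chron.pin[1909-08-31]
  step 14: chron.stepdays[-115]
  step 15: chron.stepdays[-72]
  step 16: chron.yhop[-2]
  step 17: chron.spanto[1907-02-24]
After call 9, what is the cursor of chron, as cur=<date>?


Answer: cur=2159-05-31

Derivation:
>> chron.pin(d→2212-12-04)
<< 2212-12-04
>> chron.closeout()
<< 2212-12-31
>> chron.closeout()
<< 2212-12-31
>> chron.pin(d→2154-03-07)
<< 2154-03-07
>> chron.whichday()
<< Thursday
>> chron.stepdays(n→-291)
<< 2153-05-20
>> chron.yhop(n→6)
<< 2159-05-20
>> chron.closeout()
<< 2159-05-31
>> chron.spanto(d→2158-08-26)
<< -278
>> chron.lunge(n→17)
<< 2160-10-31
>> chron.pin(d→2282-02-26)
<< 2282-02-26
>> chron.whichday()
<< Sunday
>> chron.pin(d→1909-08-31)
<< 1909-08-31
>> chron.stepdays(n→-115)
<< 1909-05-08
>> chron.stepdays(n→-72)
<< 1909-02-25
>> chron.yhop(n→-2)
<< 1907-02-25
>> chron.spanto(d→1907-02-24)
<< -1


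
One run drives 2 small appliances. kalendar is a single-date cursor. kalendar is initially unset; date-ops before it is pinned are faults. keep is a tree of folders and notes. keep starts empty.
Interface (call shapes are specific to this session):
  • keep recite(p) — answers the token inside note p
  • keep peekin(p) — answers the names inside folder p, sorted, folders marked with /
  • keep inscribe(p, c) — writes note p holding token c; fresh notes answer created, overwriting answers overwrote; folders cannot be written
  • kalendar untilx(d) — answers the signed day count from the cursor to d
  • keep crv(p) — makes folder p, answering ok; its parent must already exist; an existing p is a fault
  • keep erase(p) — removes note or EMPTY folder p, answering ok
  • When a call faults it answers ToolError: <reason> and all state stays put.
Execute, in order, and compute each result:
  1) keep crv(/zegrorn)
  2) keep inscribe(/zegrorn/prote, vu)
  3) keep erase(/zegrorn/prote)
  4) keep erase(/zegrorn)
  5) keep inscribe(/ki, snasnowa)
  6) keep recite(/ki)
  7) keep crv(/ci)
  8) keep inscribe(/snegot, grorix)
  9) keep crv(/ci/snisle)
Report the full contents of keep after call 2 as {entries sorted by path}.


Answer: {zegrorn/, zegrorn/prote=vu}

Derivation:
> keep crv /zegrorn
[out] ok
> keep inscribe /zegrorn/prote vu
[out] created
> keep erase /zegrorn/prote
[out] ok
> keep erase /zegrorn
[out] ok
> keep inscribe /ki snasnowa
[out] created
> keep recite /ki
[out] snasnowa
> keep crv /ci
[out] ok
> keep inscribe /snegot grorix
[out] created
> keep crv /ci/snisle
[out] ok


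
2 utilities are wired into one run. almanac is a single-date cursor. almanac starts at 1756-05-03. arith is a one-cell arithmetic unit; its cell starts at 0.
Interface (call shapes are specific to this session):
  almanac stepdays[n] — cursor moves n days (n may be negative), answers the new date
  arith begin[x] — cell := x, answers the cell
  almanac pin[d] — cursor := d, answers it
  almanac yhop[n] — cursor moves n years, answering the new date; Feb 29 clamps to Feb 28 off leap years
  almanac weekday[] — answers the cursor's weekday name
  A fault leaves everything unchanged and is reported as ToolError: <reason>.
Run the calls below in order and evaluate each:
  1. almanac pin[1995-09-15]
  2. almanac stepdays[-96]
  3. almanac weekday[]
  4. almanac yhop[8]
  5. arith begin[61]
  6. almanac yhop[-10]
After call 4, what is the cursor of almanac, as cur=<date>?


[in] almanac pin d: 1995-09-15
  1995-09-15
[in] almanac stepdays n: -96
  1995-06-11
[in] almanac weekday
  Sunday
[in] almanac yhop n: 8
  2003-06-11
[in] arith begin x: 61
  61
[in] almanac yhop n: -10
  1993-06-11

Answer: cur=2003-06-11


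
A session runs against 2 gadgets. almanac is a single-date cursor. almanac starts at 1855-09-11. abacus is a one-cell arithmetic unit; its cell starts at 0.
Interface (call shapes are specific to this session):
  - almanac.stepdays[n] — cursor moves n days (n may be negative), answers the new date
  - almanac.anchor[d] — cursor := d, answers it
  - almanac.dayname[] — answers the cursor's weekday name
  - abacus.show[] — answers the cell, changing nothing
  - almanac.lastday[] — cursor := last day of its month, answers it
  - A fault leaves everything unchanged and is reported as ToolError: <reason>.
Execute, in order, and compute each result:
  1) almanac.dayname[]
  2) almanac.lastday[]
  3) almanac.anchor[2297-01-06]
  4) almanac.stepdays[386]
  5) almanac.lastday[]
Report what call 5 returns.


Answer: 2298-01-31

Derivation:
Calling almanac.dayname, — result: Tuesday.
Calling almanac.lastday, — result: 1855-09-30.
I try almanac.anchor using d: 2297-01-06, and observe 2297-01-06.
I invoke almanac.stepdays using n: 386, giving 2298-01-27.
Invoking almanac.lastday(), giving 2298-01-31.


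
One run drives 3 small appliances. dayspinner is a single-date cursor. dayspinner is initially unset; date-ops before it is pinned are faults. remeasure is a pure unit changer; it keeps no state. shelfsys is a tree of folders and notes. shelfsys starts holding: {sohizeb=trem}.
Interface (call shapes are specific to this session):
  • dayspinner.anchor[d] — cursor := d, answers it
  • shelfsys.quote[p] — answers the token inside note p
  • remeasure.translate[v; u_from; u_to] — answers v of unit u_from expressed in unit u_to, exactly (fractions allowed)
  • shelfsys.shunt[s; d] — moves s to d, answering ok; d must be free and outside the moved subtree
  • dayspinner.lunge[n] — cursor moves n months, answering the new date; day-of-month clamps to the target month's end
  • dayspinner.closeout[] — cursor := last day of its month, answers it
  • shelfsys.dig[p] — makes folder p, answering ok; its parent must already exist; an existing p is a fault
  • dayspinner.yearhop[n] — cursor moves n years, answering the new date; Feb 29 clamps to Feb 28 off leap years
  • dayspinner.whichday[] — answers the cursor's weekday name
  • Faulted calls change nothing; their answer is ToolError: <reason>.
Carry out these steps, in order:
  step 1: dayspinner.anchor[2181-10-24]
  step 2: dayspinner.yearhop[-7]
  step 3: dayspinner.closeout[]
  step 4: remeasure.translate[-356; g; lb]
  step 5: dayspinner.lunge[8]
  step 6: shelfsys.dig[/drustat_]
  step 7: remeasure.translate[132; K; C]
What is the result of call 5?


! 1. dayspinner.anchor(d→2181-10-24) ~> 2181-10-24
! 2. dayspinner.yearhop(n→-7) ~> 2174-10-24
! 3. dayspinner.closeout() ~> 2174-10-31
! 4. remeasure.translate(v→-356, u_from→g, u_to→lb) ~> -35600000/45359237
! 5. dayspinner.lunge(n→8) ~> 2175-06-30
! 6. shelfsys.dig(p→/drustat_) ~> ok
! 7. remeasure.translate(v→132, u_from→K, u_to→C) ~> -2823/20

Answer: 2175-06-30
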